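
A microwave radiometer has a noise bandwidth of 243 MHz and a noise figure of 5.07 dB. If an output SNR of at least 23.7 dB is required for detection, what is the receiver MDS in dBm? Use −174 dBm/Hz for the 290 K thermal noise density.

−61.4 dBm

Sensitivity = −174 + 10 log₁₀(B) + NF + SNR_min
= −174 + 83.86 + 5.07 + 23.7
= −61.37 dBm → −61.4 dBm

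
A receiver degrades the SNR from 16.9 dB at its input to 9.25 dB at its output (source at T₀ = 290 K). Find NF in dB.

NF (dB) = SNR_in(dB) − SNR_out(dB) when the source is at T₀
NF = 16.9 − 9.25 = 7.65 dB

7.65 dB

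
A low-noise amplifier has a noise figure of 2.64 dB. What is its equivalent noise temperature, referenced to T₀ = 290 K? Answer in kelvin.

F = 10^(2.64/10) = 1.83654
T_e = (F − 1)·T₀ = (1.83654 − 1) × 290 = 243 K

243 K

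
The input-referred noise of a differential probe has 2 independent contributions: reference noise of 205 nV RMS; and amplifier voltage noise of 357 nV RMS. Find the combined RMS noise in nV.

Uncorrelated sources add in power (mean-square): V_tot = √(ΣV_i²)
V_tot = √[(2.05×10⁻⁷)² + (3.57×10⁻⁷)²] = 4.12×10⁻⁷ V = 412 nV

412 nV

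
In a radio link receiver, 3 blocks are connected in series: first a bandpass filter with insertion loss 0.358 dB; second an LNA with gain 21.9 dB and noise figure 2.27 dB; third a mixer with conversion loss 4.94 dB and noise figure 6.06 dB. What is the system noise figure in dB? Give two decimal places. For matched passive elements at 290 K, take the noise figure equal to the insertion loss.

2.68 dB

Convert to linear (a loss of L dB is a gain of −L dB): F_i = 10^(NF_i/10), G_i = 10^(G_i,dB/10)
  Stage 1: F_1 = 10^(0.358/10) = 1.086, G_1 = 10^(−0.358/10) = 0.9209
  Stage 2: F_2 = 10^(2.27/10) = 1.687, G_2 = 10^(21.9/10) = 154.9
  Stage 3: F_3 = 10^(6.06/10) = 4.036, G_3 = 10^(−4.94/10) = 0.3206
Friis cascade:
  F = 1.086 + (1.687 − 1)/0.9209 + (4.036 − 1)/142.6 = 1.853
NF = 10 log₁₀(1.853) = 2.68 dB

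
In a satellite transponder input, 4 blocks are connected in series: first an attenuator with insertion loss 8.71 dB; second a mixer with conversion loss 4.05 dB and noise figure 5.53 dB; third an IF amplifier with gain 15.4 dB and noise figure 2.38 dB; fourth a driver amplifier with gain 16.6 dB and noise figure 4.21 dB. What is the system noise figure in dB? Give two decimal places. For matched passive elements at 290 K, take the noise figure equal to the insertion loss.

Convert to linear (a loss of L dB is a gain of −L dB): F_i = 10^(NF_i/10), G_i = 10^(G_i,dB/10)
  Stage 1: F_1 = 10^(8.71/10) = 7.430, G_1 = 10^(−8.71/10) = 0.1346
  Stage 2: F_2 = 10^(5.53/10) = 3.573, G_2 = 10^(−4.05/10) = 0.3936
  Stage 3: F_3 = 10^(2.38/10) = 1.730, G_3 = 10^(15.4/10) = 34.67
  Stage 4: F_4 = 10^(4.21/10) = 2.636, G_4 = 10^(16.6/10) = 45.71
Friis cascade:
  F = 7.430 + (3.573 − 1)/0.1346 + (1.730 − 1)/0.05297 + (2.636 − 1)/1.837 = 41.22
NF = 10 log₁₀(41.22) = 16.15 dB

16.15 dB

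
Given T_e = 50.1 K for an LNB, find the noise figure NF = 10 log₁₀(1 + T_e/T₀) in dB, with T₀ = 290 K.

0.692 dB

F = 1 + T_e/T₀ = 1 + 50.1/290 = 1.17276
NF = 10 log₁₀(1.17276) = 0.692 dB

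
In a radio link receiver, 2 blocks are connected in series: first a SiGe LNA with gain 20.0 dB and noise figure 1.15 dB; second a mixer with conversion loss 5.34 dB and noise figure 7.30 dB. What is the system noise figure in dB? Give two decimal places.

Convert to linear (a loss of L dB is a gain of −L dB): F_i = 10^(NF_i/10), G_i = 10^(G_i,dB/10)
  Stage 1: F_1 = 10^(1.15/10) = 1.303, G_1 = 10^(20.0/10) = 100.0
  Stage 2: F_2 = 10^(7.30/10) = 5.370, G_2 = 10^(−5.34/10) = 0.2924
Friis cascade:
  F = 1.303 + (5.370 − 1)/100.0 = 1.347
NF = 10 log₁₀(1.347) = 1.29 dB

1.29 dB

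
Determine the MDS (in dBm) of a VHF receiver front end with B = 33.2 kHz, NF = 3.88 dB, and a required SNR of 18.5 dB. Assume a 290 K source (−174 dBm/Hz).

Sensitivity = −174 + 10 log₁₀(B) + NF + SNR_min
= −174 + 45.21 + 3.88 + 18.5
= −106.41 dBm → −106.4 dBm

−106.4 dBm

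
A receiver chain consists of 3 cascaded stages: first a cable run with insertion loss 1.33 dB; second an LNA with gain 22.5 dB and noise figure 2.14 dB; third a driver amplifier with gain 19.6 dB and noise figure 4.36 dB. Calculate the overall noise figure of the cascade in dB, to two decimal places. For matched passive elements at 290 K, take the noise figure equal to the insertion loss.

Convert to linear (a loss of L dB is a gain of −L dB): F_i = 10^(NF_i/10), G_i = 10^(G_i,dB/10)
  Stage 1: F_1 = 10^(1.33/10) = 1.358, G_1 = 10^(−1.33/10) = 0.7362
  Stage 2: F_2 = 10^(2.14/10) = 1.637, G_2 = 10^(22.5/10) = 177.8
  Stage 3: F_3 = 10^(4.36/10) = 2.729, G_3 = 10^(19.6/10) = 91.20
Friis cascade:
  F = 1.358 + (1.637 − 1)/0.7362 + (2.729 − 1)/130.9 = 2.237
NF = 10 log₁₀(2.237) = 3.50 dB

3.50 dB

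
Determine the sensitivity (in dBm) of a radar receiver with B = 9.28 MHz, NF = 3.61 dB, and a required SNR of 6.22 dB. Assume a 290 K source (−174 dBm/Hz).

Sensitivity = −174 + 10 log₁₀(B) + NF + SNR_min
= −174 + 69.68 + 3.61 + 6.22
= −94.49 dBm → −94.5 dBm

−94.5 dBm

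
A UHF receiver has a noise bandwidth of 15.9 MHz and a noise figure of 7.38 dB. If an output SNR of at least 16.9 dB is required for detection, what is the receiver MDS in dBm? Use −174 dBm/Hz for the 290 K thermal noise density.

Sensitivity = −174 + 10 log₁₀(B) + NF + SNR_min
= −174 + 72.01 + 7.38 + 16.9
= −77.71 dBm → −77.7 dBm

−77.7 dBm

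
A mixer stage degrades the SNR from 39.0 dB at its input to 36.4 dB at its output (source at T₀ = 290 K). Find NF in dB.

NF (dB) = SNR_in(dB) − SNR_out(dB) when the source is at T₀
NF = 39.0 − 36.4 = 2.6 dB

2.6 dB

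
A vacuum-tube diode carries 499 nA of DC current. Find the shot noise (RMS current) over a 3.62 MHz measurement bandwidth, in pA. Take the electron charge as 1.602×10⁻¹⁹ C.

761 pA

I_n = √(2qI·B)
2qI·B = 2 × 1.602×10⁻¹⁹ × 4.99×10⁻⁷ × 3.62×10⁶ = 5.79×10⁻¹⁹ A²
I_n = √(5.79×10⁻¹⁹) = 7.61×10⁻¹⁰ A = 761 pA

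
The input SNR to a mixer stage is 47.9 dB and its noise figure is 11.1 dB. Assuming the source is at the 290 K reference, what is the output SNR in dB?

36.8 dB

By definition F = SNR_in/SNR_out, so in dB: SNR_out = SNR_in − NF
SNR_out = 47.9 − 11.1 = 36.8 dB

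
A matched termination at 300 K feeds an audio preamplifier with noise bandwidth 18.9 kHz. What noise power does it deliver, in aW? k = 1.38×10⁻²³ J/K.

P_n = kTB = 1.38×10⁻²³ × 300 × 1.89×10⁴ = 7.82×10⁻¹⁷ W = 78.2 aW

78.2 aW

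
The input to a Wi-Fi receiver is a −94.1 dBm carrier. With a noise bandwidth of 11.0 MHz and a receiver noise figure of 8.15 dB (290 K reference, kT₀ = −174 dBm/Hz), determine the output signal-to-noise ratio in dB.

Noise floor: N = −174 + 10 log₁₀(B) + NF
10 log₁₀(1.10×10⁷) = 70.41 dB
N = −174 + 70.41 + 8.15 = −95.44 dBm
SNR = P_sig − N = −94.1 − (−95.44) = 1.34 dB → 1.3 dB

1.3 dB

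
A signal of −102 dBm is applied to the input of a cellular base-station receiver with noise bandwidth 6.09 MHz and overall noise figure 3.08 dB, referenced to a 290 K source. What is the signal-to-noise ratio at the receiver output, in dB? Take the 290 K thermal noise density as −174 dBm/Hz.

Noise floor: N = −174 + 10 log₁₀(B) + NF
10 log₁₀(6.09×10⁶) = 67.85 dB
N = −174 + 67.85 + 3.08 = −103.07 dBm
SNR = P_sig − N = −102 − (−103.07) = 1.07 dB → 1.1 dB

1.1 dB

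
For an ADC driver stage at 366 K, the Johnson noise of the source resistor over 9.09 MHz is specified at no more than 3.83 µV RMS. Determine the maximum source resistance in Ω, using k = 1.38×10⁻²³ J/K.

79.9 Ω

Johnson–Nyquist: V_n = √(4kTRB) ⇒ R = V_n² / (4kTB)
4kTB = 4 × 1.38×10⁻²³ × 366 × 9.09×10⁶ = 1.84×10⁻¹³
R = (3.83×10⁻⁶)² / 1.84×10⁻¹³ = 7.99×10¹ Ω = 79.9 Ω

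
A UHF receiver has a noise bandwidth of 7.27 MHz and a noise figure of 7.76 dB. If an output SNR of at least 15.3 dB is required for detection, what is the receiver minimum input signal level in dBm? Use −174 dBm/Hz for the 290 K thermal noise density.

−82.3 dBm

Sensitivity = −174 + 10 log₁₀(B) + NF + SNR_min
= −174 + 68.62 + 7.76 + 15.3
= −82.32 dBm → −82.3 dBm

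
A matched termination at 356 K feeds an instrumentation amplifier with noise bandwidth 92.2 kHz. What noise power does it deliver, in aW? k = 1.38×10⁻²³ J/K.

P_n = kTB = 1.38×10⁻²³ × 356 × 9.22×10⁴ = 4.53×10⁻¹⁶ W = 453 aW

453 aW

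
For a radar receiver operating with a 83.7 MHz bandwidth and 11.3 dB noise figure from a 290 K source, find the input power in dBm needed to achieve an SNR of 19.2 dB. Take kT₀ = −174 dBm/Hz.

Sensitivity = −174 + 10 log₁₀(B) + NF + SNR_min
= −174 + 79.23 + 11.3 + 19.2
= −64.27 dBm → −64.3 dBm

−64.3 dBm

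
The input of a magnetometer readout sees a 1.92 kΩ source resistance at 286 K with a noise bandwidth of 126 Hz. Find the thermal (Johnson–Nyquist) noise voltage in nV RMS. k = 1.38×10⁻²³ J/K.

61.8 nV

V_n = √(4kTRB)
4kTRB = 4 × 1.38×10⁻²³ × 286 × 1.92×10³ × 1.26×10² = 3.82×10⁻¹⁵ V²
V_n = √(3.82×10⁻¹⁵) = 6.18×10⁻⁸ V = 61.8 nV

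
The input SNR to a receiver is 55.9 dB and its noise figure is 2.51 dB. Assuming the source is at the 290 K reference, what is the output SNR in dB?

53.39 dB

By definition F = SNR_in/SNR_out, so in dB: SNR_out = SNR_in − NF
SNR_out = 55.9 − 2.51 = 53.39 dB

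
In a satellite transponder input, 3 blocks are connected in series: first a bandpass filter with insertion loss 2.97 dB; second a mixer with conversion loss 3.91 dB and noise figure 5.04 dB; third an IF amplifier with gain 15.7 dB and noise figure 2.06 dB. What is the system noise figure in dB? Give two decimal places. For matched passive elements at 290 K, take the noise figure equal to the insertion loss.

Convert to linear (a loss of L dB is a gain of −L dB): F_i = 10^(NF_i/10), G_i = 10^(G_i,dB/10)
  Stage 1: F_1 = 10^(2.97/10) = 1.982, G_1 = 10^(−2.97/10) = 0.5047
  Stage 2: F_2 = 10^(5.04/10) = 3.192, G_2 = 10^(−3.91/10) = 0.4064
  Stage 3: F_3 = 10^(2.06/10) = 1.607, G_3 = 10^(15.7/10) = 37.15
Friis cascade:
  F = 1.982 + (3.192 − 1)/0.5047 + (1.607 − 1)/0.2051 = 9.283
NF = 10 log₁₀(9.283) = 9.68 dB

9.68 dB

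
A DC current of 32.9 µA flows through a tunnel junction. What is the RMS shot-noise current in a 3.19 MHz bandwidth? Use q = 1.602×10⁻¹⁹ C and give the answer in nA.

5.80 nA

I_n = √(2qI·B)
2qI·B = 2 × 1.602×10⁻¹⁹ × 3.29×10⁻⁵ × 3.19×10⁶ = 3.36×10⁻¹⁷ A²
I_n = √(3.36×10⁻¹⁷) = 5.80×10⁻⁹ A = 5.80 nA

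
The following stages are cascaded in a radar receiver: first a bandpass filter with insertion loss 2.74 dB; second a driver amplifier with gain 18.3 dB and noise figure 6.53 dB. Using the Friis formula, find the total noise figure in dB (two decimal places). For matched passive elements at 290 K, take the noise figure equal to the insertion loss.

Convert to linear (a loss of L dB is a gain of −L dB): F_i = 10^(NF_i/10), G_i = 10^(G_i,dB/10)
  Stage 1: F_1 = 10^(2.74/10) = 1.879, G_1 = 10^(−2.74/10) = 0.5321
  Stage 2: F_2 = 10^(6.53/10) = 4.498, G_2 = 10^(18.3/10) = 67.61
Friis cascade:
  F = 1.879 + (4.498 − 1)/0.5321 = 8.453
NF = 10 log₁₀(8.453) = 9.27 dB

9.27 dB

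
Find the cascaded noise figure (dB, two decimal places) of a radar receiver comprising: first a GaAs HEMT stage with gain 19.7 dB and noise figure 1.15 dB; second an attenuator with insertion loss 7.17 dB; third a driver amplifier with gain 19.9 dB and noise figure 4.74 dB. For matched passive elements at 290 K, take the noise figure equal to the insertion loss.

Convert to linear (a loss of L dB is a gain of −L dB): F_i = 10^(NF_i/10), G_i = 10^(G_i,dB/10)
  Stage 1: F_1 = 10^(1.15/10) = 1.303, G_1 = 10^(19.7/10) = 93.33
  Stage 2: F_2 = 10^(7.17/10) = 5.212, G_2 = 10^(−7.17/10) = 0.1919
  Stage 3: F_3 = 10^(4.74/10) = 2.979, G_3 = 10^(19.9/10) = 97.72
Friis cascade:
  F = 1.303 + (5.212 − 1)/93.33 + (2.979 − 1)/17.91 = 1.459
NF = 10 log₁₀(1.459) = 1.64 dB

1.64 dB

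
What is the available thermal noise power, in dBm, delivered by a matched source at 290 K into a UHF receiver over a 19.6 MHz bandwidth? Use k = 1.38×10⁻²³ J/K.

P_n = kTB = 1.38×10⁻²³ × 290 × 1.96×10⁷ = 7.84×10⁻¹⁴ W
In dBm: 10 log₁₀(7.84×10⁻¹⁴ / 10⁻³) = −101.1 dBm

−101.1 dBm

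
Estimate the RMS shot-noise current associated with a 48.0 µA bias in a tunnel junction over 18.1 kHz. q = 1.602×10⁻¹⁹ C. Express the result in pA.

I_n = √(2qI·B)
2qI·B = 2 × 1.602×10⁻¹⁹ × 4.80×10⁻⁵ × 1.81×10⁴ = 2.78×10⁻¹⁹ A²
I_n = √(2.78×10⁻¹⁹) = 5.28×10⁻¹⁰ A = 528 pA

528 pA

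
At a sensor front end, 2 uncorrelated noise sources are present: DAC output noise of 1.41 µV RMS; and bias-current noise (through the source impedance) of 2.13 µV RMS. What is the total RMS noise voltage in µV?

2.55 µV

Uncorrelated sources add in power (mean-square): V_tot = √(ΣV_i²)
V_tot = √[(1.41×10⁻⁶)² + (2.13×10⁻⁶)²] = 2.55×10⁻⁶ V = 2.55 µV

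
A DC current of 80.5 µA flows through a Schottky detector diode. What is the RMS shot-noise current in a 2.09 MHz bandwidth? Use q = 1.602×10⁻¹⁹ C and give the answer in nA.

I_n = √(2qI·B)
2qI·B = 2 × 1.602×10⁻¹⁹ × 8.05×10⁻⁵ × 2.09×10⁶ = 5.39×10⁻¹⁷ A²
I_n = √(5.39×10⁻¹⁷) = 7.34×10⁻⁹ A = 7.34 nA

7.34 nA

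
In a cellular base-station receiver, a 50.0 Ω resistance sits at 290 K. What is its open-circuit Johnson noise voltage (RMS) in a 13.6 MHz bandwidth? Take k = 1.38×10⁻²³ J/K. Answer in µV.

V_n = √(4kTRB)
4kTRB = 4 × 1.38×10⁻²³ × 290 × 5.00×10¹ × 1.36×10⁷ = 1.09×10⁻¹¹ V²
V_n = √(1.09×10⁻¹¹) = 3.30×10⁻⁶ V = 3.30 µV

3.30 µV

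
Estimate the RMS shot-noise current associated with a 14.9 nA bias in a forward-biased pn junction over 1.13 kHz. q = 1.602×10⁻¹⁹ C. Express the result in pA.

I_n = √(2qI·B)
2qI·B = 2 × 1.602×10⁻¹⁹ × 1.49×10⁻⁸ × 1.13×10³ = 5.39×10⁻²⁴ A²
I_n = √(5.39×10⁻²⁴) = 2.32×10⁻¹² A = 2.32 pA

2.32 pA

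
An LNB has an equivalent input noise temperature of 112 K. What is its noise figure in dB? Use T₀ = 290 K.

1.42 dB

F = 1 + T_e/T₀ = 1 + 112/290 = 1.38621
NF = 10 log₁₀(1.38621) = 1.42 dB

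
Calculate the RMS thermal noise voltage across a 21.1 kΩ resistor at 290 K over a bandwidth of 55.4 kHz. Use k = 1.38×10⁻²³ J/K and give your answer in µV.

4.33 µV

V_n = √(4kTRB)
4kTRB = 4 × 1.38×10⁻²³ × 290 × 2.11×10⁴ × 5.54×10⁴ = 1.87×10⁻¹¹ V²
V_n = √(1.87×10⁻¹¹) = 4.33×10⁻⁶ V = 4.33 µV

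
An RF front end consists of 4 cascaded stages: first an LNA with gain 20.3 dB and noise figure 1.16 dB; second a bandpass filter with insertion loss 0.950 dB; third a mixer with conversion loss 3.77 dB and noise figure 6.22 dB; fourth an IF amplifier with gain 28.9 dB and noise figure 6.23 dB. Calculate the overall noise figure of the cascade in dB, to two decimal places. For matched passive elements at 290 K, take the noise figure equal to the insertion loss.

Convert to linear (a loss of L dB is a gain of −L dB): F_i = 10^(NF_i/10), G_i = 10^(G_i,dB/10)
  Stage 1: F_1 = 10^(1.16/10) = 1.306, G_1 = 10^(20.3/10) = 107.2
  Stage 2: F_2 = 10^(0.950/10) = 1.245, G_2 = 10^(−0.950/10) = 0.8035
  Stage 3: F_3 = 10^(6.22/10) = 4.188, G_3 = 10^(−3.77/10) = 0.4198
  Stage 4: F_4 = 10^(6.23/10) = 4.198, G_4 = 10^(28.9/10) = 776.2
Friis cascade:
  F = 1.306 + (1.245 − 1)/107.2 + (4.188 − 1)/86.10 + (4.198 − 1)/36.14 = 1.434
NF = 10 log₁₀(1.434) = 1.57 dB

1.57 dB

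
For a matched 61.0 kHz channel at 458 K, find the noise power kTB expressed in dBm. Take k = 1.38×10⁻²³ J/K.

P_n = kTB = 1.38×10⁻²³ × 458 × 6.10×10⁴ = 3.86×10⁻¹⁶ W
In dBm: 10 log₁₀(3.86×10⁻¹⁶ / 10⁻³) = −124.1 dBm

−124.1 dBm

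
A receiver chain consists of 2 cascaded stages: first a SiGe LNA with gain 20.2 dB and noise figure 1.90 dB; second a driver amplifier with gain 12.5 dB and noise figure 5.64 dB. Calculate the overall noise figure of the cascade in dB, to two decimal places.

1.97 dB

Convert to linear (a loss of L dB is a gain of −L dB): F_i = 10^(NF_i/10), G_i = 10^(G_i,dB/10)
  Stage 1: F_1 = 10^(1.90/10) = 1.549, G_1 = 10^(20.2/10) = 104.7
  Stage 2: F_2 = 10^(5.64/10) = 3.664, G_2 = 10^(12.5/10) = 17.78
Friis cascade:
  F = 1.549 + (3.664 − 1)/104.7 = 1.574
NF = 10 log₁₀(1.574) = 1.97 dB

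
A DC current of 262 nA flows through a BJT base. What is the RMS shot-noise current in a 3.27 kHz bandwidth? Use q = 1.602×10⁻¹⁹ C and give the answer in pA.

I_n = √(2qI·B)
2qI·B = 2 × 1.602×10⁻¹⁹ × 2.62×10⁻⁷ × 3.27×10³ = 2.74×10⁻²² A²
I_n = √(2.74×10⁻²²) = 1.66×10⁻¹¹ A = 16.6 pA

16.6 pA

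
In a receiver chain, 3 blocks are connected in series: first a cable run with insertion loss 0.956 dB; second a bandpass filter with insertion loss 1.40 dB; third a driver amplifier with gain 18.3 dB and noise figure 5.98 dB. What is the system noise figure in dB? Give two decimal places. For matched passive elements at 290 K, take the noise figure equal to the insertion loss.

8.34 dB

Convert to linear (a loss of L dB is a gain of −L dB): F_i = 10^(NF_i/10), G_i = 10^(G_i,dB/10)
  Stage 1: F_1 = 10^(0.956/10) = 1.246, G_1 = 10^(−0.956/10) = 0.8024
  Stage 2: F_2 = 10^(1.40/10) = 1.380, G_2 = 10^(−1.40/10) = 0.7244
  Stage 3: F_3 = 10^(5.98/10) = 3.963, G_3 = 10^(18.3/10) = 67.61
Friis cascade:
  F = 1.246 + (1.380 − 1)/0.8024 + (3.963 − 1)/0.5813 = 6.817
NF = 10 log₁₀(6.817) = 8.34 dB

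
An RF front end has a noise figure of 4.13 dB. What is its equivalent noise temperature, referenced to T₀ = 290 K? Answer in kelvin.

461 K

F = 10^(4.13/10) = 2.58821
T_e = (F − 1)·T₀ = (2.58821 − 1) × 290 = 461 K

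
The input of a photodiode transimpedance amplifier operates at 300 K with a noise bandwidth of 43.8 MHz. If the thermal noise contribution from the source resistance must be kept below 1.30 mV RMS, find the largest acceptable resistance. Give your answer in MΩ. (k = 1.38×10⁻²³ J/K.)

Johnson–Nyquist: V_n = √(4kTRB) ⇒ R = V_n² / (4kTB)
4kTB = 4 × 1.38×10⁻²³ × 300 × 4.38×10⁷ = 7.25×10⁻¹³
R = (1.30×10⁻³)² / 7.25×10⁻¹³ = 2.33×10⁶ Ω = 2.33 MΩ

2.33 MΩ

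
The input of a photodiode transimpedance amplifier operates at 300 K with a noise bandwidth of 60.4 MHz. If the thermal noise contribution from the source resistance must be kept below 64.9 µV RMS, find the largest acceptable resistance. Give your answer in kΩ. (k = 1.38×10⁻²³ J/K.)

4.21 kΩ

Johnson–Nyquist: V_n = √(4kTRB) ⇒ R = V_n² / (4kTB)
4kTB = 4 × 1.38×10⁻²³ × 300 × 6.04×10⁷ = 1.00×10⁻¹²
R = (6.49×10⁻⁵)² / 1.00×10⁻¹² = 4.21×10³ Ω = 4.21 kΩ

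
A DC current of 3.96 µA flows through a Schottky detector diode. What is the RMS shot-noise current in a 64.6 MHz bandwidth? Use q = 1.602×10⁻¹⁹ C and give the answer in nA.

9.05 nA

I_n = √(2qI·B)
2qI·B = 2 × 1.602×10⁻¹⁹ × 3.96×10⁻⁶ × 6.46×10⁷ = 8.20×10⁻¹⁷ A²
I_n = √(8.20×10⁻¹⁷) = 9.05×10⁻⁹ A = 9.05 nA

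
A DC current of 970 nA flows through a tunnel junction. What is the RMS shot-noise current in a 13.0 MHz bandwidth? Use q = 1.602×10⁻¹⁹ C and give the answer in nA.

I_n = √(2qI·B)
2qI·B = 2 × 1.602×10⁻¹⁹ × 9.70×10⁻⁷ × 1.30×10⁷ = 4.04×10⁻¹⁸ A²
I_n = √(4.04×10⁻¹⁸) = 2.01×10⁻⁹ A = 2.01 nA

2.01 nA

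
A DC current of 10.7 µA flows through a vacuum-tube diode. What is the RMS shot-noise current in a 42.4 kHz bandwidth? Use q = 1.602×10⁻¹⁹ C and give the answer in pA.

I_n = √(2qI·B)
2qI·B = 2 × 1.602×10⁻¹⁹ × 1.07×10⁻⁵ × 4.24×10⁴ = 1.45×10⁻¹⁹ A²
I_n = √(1.45×10⁻¹⁹) = 3.81×10⁻¹⁰ A = 381 pA

381 pA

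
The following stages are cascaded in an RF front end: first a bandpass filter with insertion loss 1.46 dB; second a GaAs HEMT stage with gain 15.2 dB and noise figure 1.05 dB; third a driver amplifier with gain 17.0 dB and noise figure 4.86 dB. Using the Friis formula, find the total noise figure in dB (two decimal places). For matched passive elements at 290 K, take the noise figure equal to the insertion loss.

2.72 dB

Convert to linear (a loss of L dB is a gain of −L dB): F_i = 10^(NF_i/10), G_i = 10^(G_i,dB/10)
  Stage 1: F_1 = 10^(1.46/10) = 1.400, G_1 = 10^(−1.46/10) = 0.7145
  Stage 2: F_2 = 10^(1.05/10) = 1.274, G_2 = 10^(15.2/10) = 33.11
  Stage 3: F_3 = 10^(4.86/10) = 3.062, G_3 = 10^(17.0/10) = 50.12
Friis cascade:
  F = 1.400 + (1.274 − 1)/0.7145 + (3.062 − 1)/23.66 = 1.870
NF = 10 log₁₀(1.870) = 2.72 dB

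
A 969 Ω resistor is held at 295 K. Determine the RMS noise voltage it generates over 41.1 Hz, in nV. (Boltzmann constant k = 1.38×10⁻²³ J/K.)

25.5 nV

V_n = √(4kTRB)
4kTRB = 4 × 1.38×10⁻²³ × 295 × 9.69×10² × 4.11×10¹ = 6.49×10⁻¹⁶ V²
V_n = √(6.49×10⁻¹⁶) = 2.55×10⁻⁸ V = 25.5 nV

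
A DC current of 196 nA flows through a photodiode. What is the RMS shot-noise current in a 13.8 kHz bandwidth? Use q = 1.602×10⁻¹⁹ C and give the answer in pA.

I_n = √(2qI·B)
2qI·B = 2 × 1.602×10⁻¹⁹ × 1.96×10⁻⁷ × 1.38×10⁴ = 8.67×10⁻²² A²
I_n = √(8.67×10⁻²²) = 2.94×10⁻¹¹ A = 29.4 pA

29.4 pA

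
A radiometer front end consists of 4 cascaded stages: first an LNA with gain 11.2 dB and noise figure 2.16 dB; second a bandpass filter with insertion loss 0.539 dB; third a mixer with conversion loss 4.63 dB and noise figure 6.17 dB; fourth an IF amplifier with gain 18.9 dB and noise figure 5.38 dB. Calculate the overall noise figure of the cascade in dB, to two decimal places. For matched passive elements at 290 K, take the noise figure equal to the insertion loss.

4.04 dB

Convert to linear (a loss of L dB is a gain of −L dB): F_i = 10^(NF_i/10), G_i = 10^(G_i,dB/10)
  Stage 1: F_1 = 10^(2.16/10) = 1.644, G_1 = 10^(11.2/10) = 13.18
  Stage 2: F_2 = 10^(0.539/10) = 1.132, G_2 = 10^(−0.539/10) = 0.8833
  Stage 3: F_3 = 10^(6.17/10) = 4.140, G_3 = 10^(−4.63/10) = 0.3443
  Stage 4: F_4 = 10^(5.38/10) = 3.451, G_4 = 10^(18.9/10) = 77.62
Friis cascade:
  F = 1.644 + (1.132 − 1)/13.18 + (4.140 − 1)/11.64 + (3.451 − 1)/4.010 = 2.535
NF = 10 log₁₀(2.535) = 4.04 dB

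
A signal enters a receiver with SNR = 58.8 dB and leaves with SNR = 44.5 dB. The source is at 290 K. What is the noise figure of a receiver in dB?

NF (dB) = SNR_in(dB) − SNR_out(dB) when the source is at T₀
NF = 58.8 − 44.5 = 14.3 dB

14.3 dB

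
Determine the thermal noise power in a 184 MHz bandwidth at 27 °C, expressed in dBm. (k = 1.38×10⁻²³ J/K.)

T = 27 °C + 273.15 = 300.15 K
P_n = kTB = 1.38×10⁻²³ × 300.15 × 1.84×10⁸ = 7.62×10⁻¹³ W
In dBm: 10 log₁₀(7.62×10⁻¹³ / 10⁻³) = −91.2 dBm

−91.2 dBm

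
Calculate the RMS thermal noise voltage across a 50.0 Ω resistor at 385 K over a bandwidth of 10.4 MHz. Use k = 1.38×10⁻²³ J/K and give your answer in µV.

V_n = √(4kTRB)
4kTRB = 4 × 1.38×10⁻²³ × 385 × 5.00×10¹ × 1.04×10⁷ = 1.11×10⁻¹¹ V²
V_n = √(1.11×10⁻¹¹) = 3.32×10⁻⁶ V = 3.32 µV

3.32 µV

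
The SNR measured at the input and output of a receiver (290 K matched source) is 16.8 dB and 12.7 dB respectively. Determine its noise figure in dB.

NF (dB) = SNR_in(dB) − SNR_out(dB) when the source is at T₀
NF = 16.8 − 12.7 = 4.1 dB

4.1 dB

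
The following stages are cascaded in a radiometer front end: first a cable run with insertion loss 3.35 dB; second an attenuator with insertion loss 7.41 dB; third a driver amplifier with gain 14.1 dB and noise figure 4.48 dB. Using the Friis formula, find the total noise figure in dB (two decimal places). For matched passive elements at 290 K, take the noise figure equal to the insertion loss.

15.24 dB

Convert to linear (a loss of L dB is a gain of −L dB): F_i = 10^(NF_i/10), G_i = 10^(G_i,dB/10)
  Stage 1: F_1 = 10^(3.35/10) = 2.163, G_1 = 10^(−3.35/10) = 0.4624
  Stage 2: F_2 = 10^(7.41/10) = 5.508, G_2 = 10^(−7.41/10) = 0.1816
  Stage 3: F_3 = 10^(4.48/10) = 2.805, G_3 = 10^(14.1/10) = 25.70
Friis cascade:
  F = 2.163 + (5.508 − 1)/0.4624 + (2.805 − 1)/0.08395 = 33.42
NF = 10 log₁₀(33.42) = 15.24 dB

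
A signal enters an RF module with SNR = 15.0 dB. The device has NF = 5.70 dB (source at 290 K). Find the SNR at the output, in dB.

9.30 dB

By definition F = SNR_in/SNR_out, so in dB: SNR_out = SNR_in − NF
SNR_out = 15.0 − 5.70 = 9.30 dB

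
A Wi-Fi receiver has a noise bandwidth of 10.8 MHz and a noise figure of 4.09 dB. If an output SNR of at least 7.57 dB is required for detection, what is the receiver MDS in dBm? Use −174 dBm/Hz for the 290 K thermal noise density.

−92.0 dBm

Sensitivity = −174 + 10 log₁₀(B) + NF + SNR_min
= −174 + 70.33 + 4.09 + 7.57
= −92.01 dBm → −92.0 dBm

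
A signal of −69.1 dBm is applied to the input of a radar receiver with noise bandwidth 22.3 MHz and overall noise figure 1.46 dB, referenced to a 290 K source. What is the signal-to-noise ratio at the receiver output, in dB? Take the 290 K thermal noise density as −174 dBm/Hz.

Noise floor: N = −174 + 10 log₁₀(B) + NF
10 log₁₀(2.23×10⁷) = 73.48 dB
N = −174 + 73.48 + 1.46 = −99.06 dBm
SNR = P_sig − N = −69.1 − (−99.06) = 29.96 dB → 30.0 dB

30.0 dB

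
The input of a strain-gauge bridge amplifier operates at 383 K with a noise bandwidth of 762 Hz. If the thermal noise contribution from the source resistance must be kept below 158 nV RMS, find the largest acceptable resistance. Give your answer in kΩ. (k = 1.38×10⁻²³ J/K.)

1.55 kΩ

Johnson–Nyquist: V_n = √(4kTRB) ⇒ R = V_n² / (4kTB)
4kTB = 4 × 1.38×10⁻²³ × 383 × 7.62×10² = 1.61×10⁻¹⁷
R = (1.58×10⁻⁷)² / 1.61×10⁻¹⁷ = 1.55×10³ Ω = 1.55 kΩ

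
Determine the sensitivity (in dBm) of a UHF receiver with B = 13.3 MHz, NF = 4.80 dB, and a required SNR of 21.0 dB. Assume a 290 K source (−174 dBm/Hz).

−77.0 dBm

Sensitivity = −174 + 10 log₁₀(B) + NF + SNR_min
= −174 + 71.24 + 4.80 + 21.0
= −76.96 dBm → −77.0 dBm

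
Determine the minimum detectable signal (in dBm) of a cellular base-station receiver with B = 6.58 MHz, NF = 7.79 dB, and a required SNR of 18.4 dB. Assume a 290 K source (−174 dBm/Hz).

−79.6 dBm

Sensitivity = −174 + 10 log₁₀(B) + NF + SNR_min
= −174 + 68.18 + 7.79 + 18.4
= −79.63 dBm → −79.6 dBm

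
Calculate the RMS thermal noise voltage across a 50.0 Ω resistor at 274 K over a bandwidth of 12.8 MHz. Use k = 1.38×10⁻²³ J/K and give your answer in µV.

V_n = √(4kTRB)
4kTRB = 4 × 1.38×10⁻²³ × 274 × 5.00×10¹ × 1.28×10⁷ = 9.68×10⁻¹² V²
V_n = √(9.68×10⁻¹²) = 3.11×10⁻⁶ V = 3.11 µV

3.11 µV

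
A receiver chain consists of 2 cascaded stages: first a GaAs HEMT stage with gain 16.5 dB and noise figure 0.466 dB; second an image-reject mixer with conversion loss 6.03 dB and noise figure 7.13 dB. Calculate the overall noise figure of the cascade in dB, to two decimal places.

0.82 dB

Convert to linear (a loss of L dB is a gain of −L dB): F_i = 10^(NF_i/10), G_i = 10^(G_i,dB/10)
  Stage 1: F_1 = 10^(0.466/10) = 1.113, G_1 = 10^(16.5/10) = 44.67
  Stage 2: F_2 = 10^(7.13/10) = 5.164, G_2 = 10^(−6.03/10) = 0.2495
Friis cascade:
  F = 1.113 + (5.164 − 1)/44.67 = 1.206
NF = 10 log₁₀(1.206) = 0.82 dB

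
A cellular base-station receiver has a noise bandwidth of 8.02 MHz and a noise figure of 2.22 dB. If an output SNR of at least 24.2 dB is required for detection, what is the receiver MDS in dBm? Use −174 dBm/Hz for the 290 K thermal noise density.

−78.5 dBm

Sensitivity = −174 + 10 log₁₀(B) + NF + SNR_min
= −174 + 69.04 + 2.22 + 24.2
= −78.54 dBm → −78.5 dBm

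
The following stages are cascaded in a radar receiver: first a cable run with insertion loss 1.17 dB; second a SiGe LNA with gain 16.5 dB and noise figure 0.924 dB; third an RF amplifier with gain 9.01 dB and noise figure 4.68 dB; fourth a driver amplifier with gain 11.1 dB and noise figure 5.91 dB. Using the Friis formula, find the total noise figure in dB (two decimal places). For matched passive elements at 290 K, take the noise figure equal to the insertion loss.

2.27 dB

Convert to linear (a loss of L dB is a gain of −L dB): F_i = 10^(NF_i/10), G_i = 10^(G_i,dB/10)
  Stage 1: F_1 = 10^(1.17/10) = 1.309, G_1 = 10^(−1.17/10) = 0.7638
  Stage 2: F_2 = 10^(0.924/10) = 1.237, G_2 = 10^(16.5/10) = 44.67
  Stage 3: F_3 = 10^(4.68/10) = 2.938, G_3 = 10^(9.01/10) = 7.962
  Stage 4: F_4 = 10^(5.91/10) = 3.899, G_4 = 10^(11.1/10) = 12.88
Friis cascade:
  F = 1.309 + (1.237 − 1)/0.7638 + (2.938 − 1)/34.12 + (3.899 − 1)/271.6 = 1.687
NF = 10 log₁₀(1.687) = 2.27 dB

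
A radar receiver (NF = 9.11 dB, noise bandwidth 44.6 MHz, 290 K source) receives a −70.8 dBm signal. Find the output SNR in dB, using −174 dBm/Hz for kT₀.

17.6 dB

Noise floor: N = −174 + 10 log₁₀(B) + NF
10 log₁₀(4.46×10⁷) = 76.49 dB
N = −174 + 76.49 + 9.11 = −88.40 dBm
SNR = P_sig − N = −70.8 − (−88.40) = 17.60 dB → 17.6 dB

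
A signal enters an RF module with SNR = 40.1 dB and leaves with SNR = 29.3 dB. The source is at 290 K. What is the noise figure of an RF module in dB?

NF (dB) = SNR_in(dB) − SNR_out(dB) when the source is at T₀
NF = 40.1 − 29.3 = 10.8 dB

10.8 dB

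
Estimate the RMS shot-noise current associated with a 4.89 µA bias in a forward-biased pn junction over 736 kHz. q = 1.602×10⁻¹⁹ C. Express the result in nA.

1.07 nA

I_n = √(2qI·B)
2qI·B = 2 × 1.602×10⁻¹⁹ × 4.89×10⁻⁶ × 7.36×10⁵ = 1.15×10⁻¹⁸ A²
I_n = √(1.15×10⁻¹⁸) = 1.07×10⁻⁹ A = 1.07 nA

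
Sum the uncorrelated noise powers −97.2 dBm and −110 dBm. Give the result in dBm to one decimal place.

−97.0 dBm

Convert to linear, add, convert back:
P₁ = 1.91×10⁻¹³ W, P₂ = 1.00×10⁻¹⁴ W
P_tot = 2.01×10⁻¹³ W → 10 log₁₀(P_tot / 10⁻³) = −97.0 dBm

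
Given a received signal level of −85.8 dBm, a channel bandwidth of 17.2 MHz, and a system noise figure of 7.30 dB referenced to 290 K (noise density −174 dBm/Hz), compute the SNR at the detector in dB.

8.5 dB

Noise floor: N = −174 + 10 log₁₀(B) + NF
10 log₁₀(1.72×10⁷) = 72.36 dB
N = −174 + 72.36 + 7.30 = −94.34 dBm
SNR = P_sig − N = −85.8 − (−94.34) = 8.54 dB → 8.5 dB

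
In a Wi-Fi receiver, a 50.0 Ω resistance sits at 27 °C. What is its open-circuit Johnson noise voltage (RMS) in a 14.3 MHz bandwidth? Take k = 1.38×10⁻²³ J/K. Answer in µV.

3.44 µV

T = 27 °C + 273.15 = 300.15 K
V_n = √(4kTRB)
4kTRB = 4 × 1.38×10⁻²³ × 300.15 × 5.00×10¹ × 1.43×10⁷ = 1.18×10⁻¹¹ V²
V_n = √(1.18×10⁻¹¹) = 3.44×10⁻⁶ V = 3.44 µV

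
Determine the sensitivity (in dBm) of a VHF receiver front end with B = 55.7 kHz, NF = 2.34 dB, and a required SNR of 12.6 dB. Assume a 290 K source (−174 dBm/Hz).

Sensitivity = −174 + 10 log₁₀(B) + NF + SNR_min
= −174 + 47.46 + 2.34 + 12.6
= −111.60 dBm → −111.6 dBm

−111.6 dBm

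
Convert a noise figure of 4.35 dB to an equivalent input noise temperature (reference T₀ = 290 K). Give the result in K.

500 K

F = 10^(4.35/10) = 2.7227
T_e = (F − 1)·T₀ = (2.7227 − 1) × 290 = 500 K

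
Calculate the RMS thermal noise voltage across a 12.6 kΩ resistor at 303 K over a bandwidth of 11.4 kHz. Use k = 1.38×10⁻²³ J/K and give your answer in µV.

1.55 µV

V_n = √(4kTRB)
4kTRB = 4 × 1.38×10⁻²³ × 303 × 1.26×10⁴ × 1.14×10⁴ = 2.40×10⁻¹² V²
V_n = √(2.40×10⁻¹²) = 1.55×10⁻⁶ V = 1.55 µV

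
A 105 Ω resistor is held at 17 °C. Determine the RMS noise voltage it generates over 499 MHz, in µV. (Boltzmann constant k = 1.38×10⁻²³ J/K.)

T = 17 °C + 273.15 = 290.15 K
V_n = √(4kTRB)
4kTRB = 4 × 1.38×10⁻²³ × 290.15 × 1.05×10² × 4.99×10⁸ = 8.39×10⁻¹⁰ V²
V_n = √(8.39×10⁻¹⁰) = 2.90×10⁻⁵ V = 29.0 µV

29.0 µV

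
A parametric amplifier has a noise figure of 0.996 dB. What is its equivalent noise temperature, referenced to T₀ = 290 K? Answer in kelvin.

74.8 K

F = 10^(0.996/10) = 1.25777
T_e = (F − 1)·T₀ = (1.25777 − 1) × 290 = 74.8 K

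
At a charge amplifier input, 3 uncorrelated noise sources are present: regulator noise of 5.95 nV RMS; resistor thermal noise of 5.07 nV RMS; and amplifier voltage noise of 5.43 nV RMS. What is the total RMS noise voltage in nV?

Uncorrelated sources add in power (mean-square): V_tot = √(ΣV_i²)
V_tot = √[(5.95×10⁻⁹)² + (5.07×10⁻⁹)² + (5.43×10⁻⁹)²] = 9.52×10⁻⁹ V = 9.52 nV

9.52 nV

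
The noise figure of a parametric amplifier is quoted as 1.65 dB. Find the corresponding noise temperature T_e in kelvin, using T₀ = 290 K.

134 K

F = 10^(1.65/10) = 1.46218
T_e = (F − 1)·T₀ = (1.46218 − 1) × 290 = 134 K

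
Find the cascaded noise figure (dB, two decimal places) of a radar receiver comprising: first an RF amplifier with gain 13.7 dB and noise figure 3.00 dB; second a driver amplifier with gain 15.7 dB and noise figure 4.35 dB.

3.16 dB

Convert to linear (a loss of L dB is a gain of −L dB): F_i = 10^(NF_i/10), G_i = 10^(G_i,dB/10)
  Stage 1: F_1 = 10^(3.00/10) = 1.995, G_1 = 10^(13.7/10) = 23.44
  Stage 2: F_2 = 10^(4.35/10) = 2.723, G_2 = 10^(15.7/10) = 37.15
Friis cascade:
  F = 1.995 + (2.723 − 1)/23.44 = 2.069
NF = 10 log₁₀(2.069) = 3.16 dB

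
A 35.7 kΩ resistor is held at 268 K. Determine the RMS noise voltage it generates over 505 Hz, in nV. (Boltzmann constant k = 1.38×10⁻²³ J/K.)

V_n = √(4kTRB)
4kTRB = 4 × 1.38×10⁻²³ × 268 × 3.57×10⁴ × 5.05×10² = 2.67×10⁻¹³ V²
V_n = √(2.67×10⁻¹³) = 5.16×10⁻⁷ V = 516 nV

516 nV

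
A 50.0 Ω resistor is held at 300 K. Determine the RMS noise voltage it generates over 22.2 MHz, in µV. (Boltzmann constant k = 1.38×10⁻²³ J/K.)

V_n = √(4kTRB)
4kTRB = 4 × 1.38×10⁻²³ × 300 × 5.00×10¹ × 2.22×10⁷ = 1.84×10⁻¹¹ V²
V_n = √(1.84×10⁻¹¹) = 4.29×10⁻⁶ V = 4.29 µV

4.29 µV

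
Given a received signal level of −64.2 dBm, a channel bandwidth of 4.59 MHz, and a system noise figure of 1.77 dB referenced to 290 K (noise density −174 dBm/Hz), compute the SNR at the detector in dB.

Noise floor: N = −174 + 10 log₁₀(B) + NF
10 log₁₀(4.59×10⁶) = 66.62 dB
N = −174 + 66.62 + 1.77 = −105.61 dBm
SNR = P_sig − N = −64.2 − (−105.61) = 41.41 dB → 41.4 dB

41.4 dB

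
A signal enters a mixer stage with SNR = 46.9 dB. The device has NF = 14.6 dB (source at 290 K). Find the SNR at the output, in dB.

By definition F = SNR_in/SNR_out, so in dB: SNR_out = SNR_in − NF
SNR_out = 46.9 − 14.6 = 32.3 dB

32.3 dB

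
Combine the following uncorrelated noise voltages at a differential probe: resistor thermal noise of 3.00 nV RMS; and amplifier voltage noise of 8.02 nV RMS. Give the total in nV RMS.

Uncorrelated sources add in power (mean-square): V_tot = √(ΣV_i²)
V_tot = √[(3.00×10⁻⁹)² + (8.02×10⁻⁹)²] = 8.56×10⁻⁹ V = 8.56 nV

8.56 nV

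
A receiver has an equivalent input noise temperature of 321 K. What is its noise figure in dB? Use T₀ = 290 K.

F = 1 + T_e/T₀ = 1 + 321/290 = 2.1069
NF = 10 log₁₀(2.1069) = 3.24 dB

3.24 dB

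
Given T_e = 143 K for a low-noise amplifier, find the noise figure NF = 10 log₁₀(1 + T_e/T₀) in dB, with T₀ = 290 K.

F = 1 + T_e/T₀ = 1 + 143/290 = 1.4931
NF = 10 log₁₀(1.4931) = 1.74 dB

1.74 dB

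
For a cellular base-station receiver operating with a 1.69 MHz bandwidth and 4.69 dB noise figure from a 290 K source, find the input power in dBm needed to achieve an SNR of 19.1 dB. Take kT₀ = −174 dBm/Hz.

Sensitivity = −174 + 10 log₁₀(B) + NF + SNR_min
= −174 + 62.28 + 4.69 + 19.1
= −87.93 dBm → −87.9 dBm

−87.9 dBm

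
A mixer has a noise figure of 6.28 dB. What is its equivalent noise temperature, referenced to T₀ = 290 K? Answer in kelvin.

F = 10^(6.28/10) = 4.2462
T_e = (F − 1)·T₀ = (4.2462 − 1) × 290 = 941 K

941 K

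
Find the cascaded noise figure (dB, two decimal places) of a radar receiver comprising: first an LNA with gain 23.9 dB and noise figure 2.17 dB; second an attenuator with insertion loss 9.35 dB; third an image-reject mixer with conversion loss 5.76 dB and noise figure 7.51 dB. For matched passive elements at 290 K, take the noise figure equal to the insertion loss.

Convert to linear (a loss of L dB is a gain of −L dB): F_i = 10^(NF_i/10), G_i = 10^(G_i,dB/10)
  Stage 1: F_1 = 10^(2.17/10) = 1.648, G_1 = 10^(23.9/10) = 245.5
  Stage 2: F_2 = 10^(9.35/10) = 8.610, G_2 = 10^(−9.35/10) = 0.1161
  Stage 3: F_3 = 10^(7.51/10) = 5.636, G_3 = 10^(−5.76/10) = 0.2655
Friis cascade:
  F = 1.648 + (8.610 − 1)/245.5 + (5.636 − 1)/28.51 = 1.842
NF = 10 log₁₀(1.842) = 2.65 dB

2.65 dB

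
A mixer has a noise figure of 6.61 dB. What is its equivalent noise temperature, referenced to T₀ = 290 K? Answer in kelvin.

F = 10^(6.61/10) = 4.58142
T_e = (F − 1)·T₀ = (4.58142 − 1) × 290 = 1039 K

1039 K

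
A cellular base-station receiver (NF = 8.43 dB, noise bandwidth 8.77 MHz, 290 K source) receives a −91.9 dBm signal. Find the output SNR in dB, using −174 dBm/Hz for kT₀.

Noise floor: N = −174 + 10 log₁₀(B) + NF
10 log₁₀(8.77×10⁶) = 69.43 dB
N = −174 + 69.43 + 8.43 = −96.14 dBm
SNR = P_sig − N = −91.9 − (−96.14) = 4.24 dB → 4.2 dB

4.2 dB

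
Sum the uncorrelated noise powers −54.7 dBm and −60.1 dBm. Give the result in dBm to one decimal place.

Convert to linear, add, convert back:
P₁ = 3.39×10⁻⁹ W, P₂ = 9.77×10⁻¹⁰ W
P_tot = 4.37×10⁻⁹ W → 10 log₁₀(P_tot / 10⁻³) = −53.6 dBm

−53.6 dBm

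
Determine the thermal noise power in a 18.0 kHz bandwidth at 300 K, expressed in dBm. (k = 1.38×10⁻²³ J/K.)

P_n = kTB = 1.38×10⁻²³ × 300 × 1.80×10⁴ = 7.45×10⁻¹⁷ W
In dBm: 10 log₁₀(7.45×10⁻¹⁷ / 10⁻³) = −131.3 dBm

−131.3 dBm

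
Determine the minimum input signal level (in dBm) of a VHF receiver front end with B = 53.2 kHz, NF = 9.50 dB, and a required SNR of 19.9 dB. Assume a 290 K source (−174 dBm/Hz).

−97.3 dBm

Sensitivity = −174 + 10 log₁₀(B) + NF + SNR_min
= −174 + 47.26 + 9.50 + 19.9
= −97.34 dBm → −97.3 dBm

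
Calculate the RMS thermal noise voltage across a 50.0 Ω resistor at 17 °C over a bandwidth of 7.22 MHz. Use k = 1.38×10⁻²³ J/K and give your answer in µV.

2.40 µV

T = 17 °C + 273.15 = 290.15 K
V_n = √(4kTRB)
4kTRB = 4 × 1.38×10⁻²³ × 290.15 × 5.00×10¹ × 7.22×10⁶ = 5.78×10⁻¹² V²
V_n = √(5.78×10⁻¹²) = 2.40×10⁻⁶ V = 2.40 µV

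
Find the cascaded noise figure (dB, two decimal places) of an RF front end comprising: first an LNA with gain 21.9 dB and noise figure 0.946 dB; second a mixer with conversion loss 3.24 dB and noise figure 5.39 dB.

1.00 dB

Convert to linear (a loss of L dB is a gain of −L dB): F_i = 10^(NF_i/10), G_i = 10^(G_i,dB/10)
  Stage 1: F_1 = 10^(0.946/10) = 1.243, G_1 = 10^(21.9/10) = 154.9
  Stage 2: F_2 = 10^(5.39/10) = 3.459, G_2 = 10^(−3.24/10) = 0.4742
Friis cascade:
  F = 1.243 + (3.459 − 1)/154.9 = 1.259
NF = 10 log₁₀(1.259) = 1.00 dB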